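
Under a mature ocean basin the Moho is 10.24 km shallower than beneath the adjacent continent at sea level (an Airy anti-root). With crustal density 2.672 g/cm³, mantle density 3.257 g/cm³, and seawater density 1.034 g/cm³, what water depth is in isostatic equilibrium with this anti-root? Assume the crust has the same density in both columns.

Replacing a thickness d of crust by seawater at the top must be balanced by replacing crust with mantle at the base: d (ρ_c − ρ_w) = a (ρ_m − ρ_c).
d = a (ρ_m − ρ_c)/(ρ_c − ρ_w) = 10.24 km × 0.585/1.638 = 3.66 km.

3.66 km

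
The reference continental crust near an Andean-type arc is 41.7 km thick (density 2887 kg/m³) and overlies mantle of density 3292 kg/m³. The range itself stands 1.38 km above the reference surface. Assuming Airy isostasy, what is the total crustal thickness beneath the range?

Root depth r = h ρ_c / (ρ_m − ρ_c) = 1.38 km × 2887 / 405 = 9.837 km.
Total thickness = T + h + r = 41.7 km + 1.38 km + 9.837 km = 52.9 km.

52.9 km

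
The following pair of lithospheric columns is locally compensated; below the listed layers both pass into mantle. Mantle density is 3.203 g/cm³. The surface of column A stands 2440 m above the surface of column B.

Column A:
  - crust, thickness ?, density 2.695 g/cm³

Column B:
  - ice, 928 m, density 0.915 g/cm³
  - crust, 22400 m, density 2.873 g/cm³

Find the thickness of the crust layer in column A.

Take the compensation level at the base of the deeper column (depth z_c below the surface of column A) and equate Σ ρ_i t_i down to z_c; mantle fills any gap and the z_c terms cancel.
Column A: x×2.695 + (z_c − 0 − x)×3.203
Column B: 2440×0 + 928×0.915 + 22400×2.873 + (z_c − 2440 − 23328)×3.203
The z_c×3.203 term appears on both sides and cancels. Collect the known terms of each column as K = Σ(ρt)_known − 3.203 × (depth of known layers): K_A = 0 − 3.203×0 = 0; K_B = 65204.32 − 3.203×(2440 + 23328) = −17330.584.
Balance: K_A − x×(3.203 − 2.695) = K_B, so x = (K_A − K_B)/(3.203 − 2.695) = 17330.6/0.508 = 34100 m.

34100 m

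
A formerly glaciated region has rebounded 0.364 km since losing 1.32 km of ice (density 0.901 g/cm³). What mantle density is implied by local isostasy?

3.27 g/cm³

ρ_m = ρ_ice t / u = 0.901 × 1.32 km/0.364 km = 3.27 g/cm³.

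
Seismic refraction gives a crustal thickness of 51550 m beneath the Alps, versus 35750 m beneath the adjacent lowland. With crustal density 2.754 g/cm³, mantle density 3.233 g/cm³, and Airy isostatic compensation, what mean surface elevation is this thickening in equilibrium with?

Excess crust Δ = 51550 m − 35750 m = 15800 m, split between elevation h and root r with h + r = Δ.
Airy balance ρ_c h = (ρ_m − ρ_c) r gives r = h ρ_c/(ρ_m − ρ_c), so h (1 + ρ_c/(ρ_m − ρ_c)) = Δ, i.e. h = Δ (ρ_m − ρ_c)/ρ_m.
h = 15800 m × 0.479/3.233 = 2340 m.

2340 m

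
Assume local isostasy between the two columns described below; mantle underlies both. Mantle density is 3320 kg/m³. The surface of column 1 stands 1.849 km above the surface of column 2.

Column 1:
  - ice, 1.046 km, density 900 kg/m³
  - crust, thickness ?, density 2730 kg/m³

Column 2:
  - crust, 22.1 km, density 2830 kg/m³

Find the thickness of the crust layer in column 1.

24.5 km

Take the compensation level at the base of the deeper column (depth z_c below the surface of column 1) and equate Σ ρ_i t_i down to z_c; mantle fills any gap and the z_c terms cancel.
Column 1: 1.046×900 + x×2730 + (z_c − 1.046 − x)×3320
Column 2: 1.849×0 + 22.1×2830 + (z_c − 1.849 − 22.1)×3320
The z_c×3320 term appears on both sides and cancels. Collect the known terms of each column as K = Σ(ρt)_known − 3320 × (depth of known layers): K_1 = 941.4 − 3320×1.046 = −2531.32; K_2 = 62543 − 3320×(1.849 + 22.1) = −16967.68.
Balance: K_1 − x×(3320 − 2730) = K_2, so x = (K_1 − K_2)/(3320 − 2730) = 14436.4/590 = 24.5 km.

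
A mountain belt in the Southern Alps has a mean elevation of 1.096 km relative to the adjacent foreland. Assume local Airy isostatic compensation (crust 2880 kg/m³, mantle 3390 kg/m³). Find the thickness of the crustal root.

Balancing pressure at the compensation depth: the weight of the topography is balanced by the buoyancy of the root, ρ_c h = (ρ_m − ρ_c) r.
r = h · ρ_c / (ρ_m − ρ_c) = 1.096 km × 2880 / (3390 − 2880) = 6.19 km.

6.19 km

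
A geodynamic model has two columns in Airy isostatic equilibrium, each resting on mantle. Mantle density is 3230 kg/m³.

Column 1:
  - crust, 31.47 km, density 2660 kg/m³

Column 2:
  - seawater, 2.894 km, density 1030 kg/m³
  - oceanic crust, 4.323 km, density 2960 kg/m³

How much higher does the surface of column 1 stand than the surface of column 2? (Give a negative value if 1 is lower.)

3.22 km

For any compensation level in the mantle, the mantle terms cancel and isostasy reduces to e = (Σt_1 − Σt_2) − (Σ(ρt)_1 − Σ(ρt)_2) / ρ_m.
Σt_1 = 31.47 km; Σt_2 = 7.217 km; Σ(ρt)_1 = 83710.2; Σ(ρt)_2 = 15776.9 (in km·kg/m³).
e = (31.47 − 7.217) − (83710.2 − 15776.9) / 3230 = 3.22 km.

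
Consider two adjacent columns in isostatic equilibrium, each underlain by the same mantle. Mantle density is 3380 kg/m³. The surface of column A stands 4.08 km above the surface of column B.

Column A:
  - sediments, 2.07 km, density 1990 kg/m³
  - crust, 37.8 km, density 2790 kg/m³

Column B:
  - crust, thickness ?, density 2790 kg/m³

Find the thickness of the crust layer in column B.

Take the compensation level at the base of the deeper column (depth z_c below the surface of column A) and equate Σ ρ_i t_i down to z_c; mantle fills any gap and the z_c terms cancel.
Column A: 2.07×1990 + 37.8×2790 + (z_c − 39.87)×3380
Column B: 4.08×0 + x×2790 + (z_c − 4.08 − 0 − x)×3380
The z_c×3380 term appears on both sides and cancels. Collect the known terms of each column as K = Σ(ρt)_known − 3380 × (depth of known layers): K_A = 109581.3 − 3380×39.87 = −25179.3; K_B = 0 − 3380×(4.08 + 0) = −13790.4.
Balance: K_A = K_B − x×(3380 − 2790), so x = (K_B − K_A)/(3380 − 2790) = 11388.9/590 = 19.3 km.

19.3 km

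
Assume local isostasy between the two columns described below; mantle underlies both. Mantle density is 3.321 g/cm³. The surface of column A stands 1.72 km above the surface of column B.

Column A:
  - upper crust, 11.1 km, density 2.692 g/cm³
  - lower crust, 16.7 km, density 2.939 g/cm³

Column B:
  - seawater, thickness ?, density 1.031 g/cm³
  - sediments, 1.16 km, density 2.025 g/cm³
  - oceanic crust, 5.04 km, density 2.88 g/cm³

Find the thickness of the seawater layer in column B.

1.71 km

Take the compensation level at the base of the deeper column (depth z_c below the surface of column A) and equate Σ ρ_i t_i down to z_c; mantle fills any gap and the z_c terms cancel.
Column A: 11.1×2.692 + 16.7×2.939 + (z_c − 27.8)×3.321
Column B: 1.72×0 + x×1.031 + 1.16×2.025 + 5.04×2.88 + (z_c − 1.72 − 6.2 − x)×3.321
The z_c×3.321 term appears on both sides and cancels. Collect the known terms of each column as K = Σ(ρt)_known − 3.321 × (depth of known layers): K_A = 78.9625 − 3.321×27.8 = −13.3613; K_B = 16.8642 − 3.321×(1.72 + 6.2) = −9.43812.
Balance: K_A = K_B − x×(3.321 − 1.031), so x = (K_B − K_A)/(3.321 − 1.031) = 3.92318/2.29 = 1.71 km.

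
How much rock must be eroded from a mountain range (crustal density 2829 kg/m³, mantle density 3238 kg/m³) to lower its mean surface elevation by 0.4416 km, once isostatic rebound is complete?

Net drop Δ = e − u = e − e ρ_c/ρ_m = e (ρ_m − ρ_c)/ρ_m.
e = Δ ρ_m/(ρ_m − ρ_c) = 0.4416 km × 3238/409 = 3.5 km.

3.5 km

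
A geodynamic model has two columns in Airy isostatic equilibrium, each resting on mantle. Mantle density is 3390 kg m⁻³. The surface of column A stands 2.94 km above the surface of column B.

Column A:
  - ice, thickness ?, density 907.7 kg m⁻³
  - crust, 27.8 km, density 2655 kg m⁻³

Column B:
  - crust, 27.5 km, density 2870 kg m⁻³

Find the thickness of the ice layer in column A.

Take the compensation level at the base of the deeper column (depth z_c below the surface of column A) and equate Σ ρ_i t_i down to z_c; mantle fills any gap and the z_c terms cancel.
Column A: x×907.7 + 27.8×2655 + (z_c − 27.8 − x)×3390
Column B: 2.94×0 + 27.5×2870 + (z_c − 2.94 − 27.5)×3390
The z_c×3390 term appears on both sides and cancels. Collect the known terms of each column as K = Σ(ρt)_known − 3390 × (depth of known layers): K_A = 73809 − 3390×27.8 = −20433; K_B = 78925 − 3390×(2.94 + 27.5) = −24266.6.
Balance: K_A − x×(3390 − 907.7) = K_B, so x = (K_A − K_B)/(3390 − 907.7) = 3833.6/2482.3 = 1.54 km.

1.54 km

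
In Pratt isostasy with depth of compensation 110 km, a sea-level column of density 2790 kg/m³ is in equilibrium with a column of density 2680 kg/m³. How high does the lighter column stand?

4.51 km

ρ_ref D = ρ (D + h) → h = D (ρ_ref − ρ)/ρ.
h = 110 km × (2790 − 2680)/2680 = 4.51 km.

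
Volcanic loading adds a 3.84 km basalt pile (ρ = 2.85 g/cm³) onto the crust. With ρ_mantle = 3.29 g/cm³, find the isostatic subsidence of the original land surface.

Subaerial loading: s = t ρ_load / ρ_m.
s = 3.84 km × 2.85/3.29 = 3.33 km.

3.33 km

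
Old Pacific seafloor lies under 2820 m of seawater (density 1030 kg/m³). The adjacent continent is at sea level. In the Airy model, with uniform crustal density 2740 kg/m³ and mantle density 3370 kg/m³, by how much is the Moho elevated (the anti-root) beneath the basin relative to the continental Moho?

7650 m

Isostatic balance requires: replacing crust with seawater at the top is compensated by replacing crust with mantle at the base: d (ρ_c − ρ_w) = a (ρ_m − ρ_c).
a = d (ρ_c − ρ_w)/(ρ_m − ρ_c) = 2820 m × 1710/630 = 7650 m.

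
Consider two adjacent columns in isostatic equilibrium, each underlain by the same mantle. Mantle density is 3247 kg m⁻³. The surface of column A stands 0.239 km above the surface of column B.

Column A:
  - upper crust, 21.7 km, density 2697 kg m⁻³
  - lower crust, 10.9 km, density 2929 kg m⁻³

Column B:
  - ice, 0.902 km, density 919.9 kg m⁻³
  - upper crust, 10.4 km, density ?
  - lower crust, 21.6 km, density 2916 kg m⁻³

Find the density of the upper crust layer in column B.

Take the compensation level at the base of the deeper column (depth z_c below the surface of column A) and equate Σ ρ_i t_i down to z_c; mantle fills any gap and the z_c terms cancel.
Column A: 21.7×2697 + 10.9×2929 + (z_c − 32.6)×3247
Column B: 0.239×0 + 0.902×919.9 + 10.4×ρ + 21.6×2916 + (z_c − 0.239 − 32.902)×3247
The z_c×3247 term appears on both sides and cancels. Collect the known terms of each column as K = Σ(ρt)_known − 3247 × (depth of known layers): K_A = 90451 − 3247×32.6 = −15401.2; K_B = 63815.3498 − 3247×(0.239 + 32.902) = −43793.4772.
Balance: K_A = K_B + 10.4×ρ, so ρ = (K_A − K_B)/10.4 = 28392.3/10.4 = 2730 kg m⁻³.

2730 kg m⁻³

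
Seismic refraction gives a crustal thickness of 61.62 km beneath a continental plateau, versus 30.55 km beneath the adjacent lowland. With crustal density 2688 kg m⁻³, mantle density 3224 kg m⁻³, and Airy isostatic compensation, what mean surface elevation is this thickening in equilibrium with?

Excess crust Δ = 61.62 km − 30.55 km = 31.07 km, split between elevation h and root r with h + r = Δ.
Airy balance ρ_c h = (ρ_m − ρ_c) r gives r = h ρ_c/(ρ_m − ρ_c), so h (1 + ρ_c/(ρ_m − ρ_c)) = Δ, i.e. h = Δ (ρ_m − ρ_c)/ρ_m.
h = 31.07 km × 536/3224 = 5.17 km.

5.17 km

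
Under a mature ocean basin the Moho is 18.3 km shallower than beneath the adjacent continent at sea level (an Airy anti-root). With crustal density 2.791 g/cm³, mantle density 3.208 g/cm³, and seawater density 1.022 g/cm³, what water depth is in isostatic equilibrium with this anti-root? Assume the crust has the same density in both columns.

4.31 km

Replacing a thickness d of crust by seawater at the top must be balanced by replacing crust with mantle at the base: d (ρ_c − ρ_w) = a (ρ_m − ρ_c).
d = a (ρ_m − ρ_c)/(ρ_c − ρ_w) = 18.3 km × 0.417/1.769 = 4.31 km.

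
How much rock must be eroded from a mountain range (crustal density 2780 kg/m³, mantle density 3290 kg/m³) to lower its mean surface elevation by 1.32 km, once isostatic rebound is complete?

Net drop Δ = e − u = e − e ρ_c/ρ_m = e (ρ_m − ρ_c)/ρ_m.
e = Δ ρ_m/(ρ_m − ρ_c) = 1.32 km × 3290/510 = 8.52 km.

8.52 km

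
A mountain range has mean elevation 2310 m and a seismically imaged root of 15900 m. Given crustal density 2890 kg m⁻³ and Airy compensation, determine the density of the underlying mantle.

Airy balance: ρ_c h = (ρ_m − ρ_c) r → ρ_m = ρ_c (1 + h/r).
ρ_m = 2890 × (1 + 2310 m/15900 m) = 3310 kg m⁻³.

3310 kg m⁻³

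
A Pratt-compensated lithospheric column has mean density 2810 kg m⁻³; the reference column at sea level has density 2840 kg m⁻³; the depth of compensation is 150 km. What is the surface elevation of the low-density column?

ρ_ref D = ρ (D + h) → h = D (ρ_ref − ρ)/ρ.
h = 150 km × (2840 − 2810)/2810 = 1.6 km.

1.6 km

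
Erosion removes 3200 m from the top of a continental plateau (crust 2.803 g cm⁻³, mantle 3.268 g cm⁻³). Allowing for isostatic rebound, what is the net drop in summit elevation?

455 m

Rebound u = e ρ_c/ρ_m = 3200 m × 2.803/3.268 = 2745 m.
Net surface drop = e − u = 3200 m − 2745 m = e (ρ_m − ρ_c)/ρ_m = 455 m.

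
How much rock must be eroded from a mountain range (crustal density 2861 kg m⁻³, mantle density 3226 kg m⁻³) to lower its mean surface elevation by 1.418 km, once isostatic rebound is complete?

12.5 km

Net drop Δ = e − u = e − e ρ_c/ρ_m = e (ρ_m − ρ_c)/ρ_m.
e = Δ ρ_m/(ρ_m − ρ_c) = 1.418 km × 3226/365 = 12.5 km.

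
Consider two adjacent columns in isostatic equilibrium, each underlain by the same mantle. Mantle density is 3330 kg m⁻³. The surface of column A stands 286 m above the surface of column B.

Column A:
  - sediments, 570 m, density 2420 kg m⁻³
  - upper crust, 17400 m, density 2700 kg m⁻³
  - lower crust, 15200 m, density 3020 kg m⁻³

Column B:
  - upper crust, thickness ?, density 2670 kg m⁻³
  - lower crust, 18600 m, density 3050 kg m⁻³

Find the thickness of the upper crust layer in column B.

15200 m

Take the compensation level at the base of the deeper column (depth z_c below the surface of column A) and equate Σ ρ_i t_i down to z_c; mantle fills any gap and the z_c terms cancel.
Column A: 570×2420 + 17400×2700 + 15200×3020 + (z_c − 33170)×3330
Column B: 286×0 + x×2670 + 18600×3050 + (z_c − 286 − 18600 − x)×3330
The z_c×3330 term appears on both sides and cancels. Collect the known terms of each column as K = Σ(ρt)_known − 3330 × (depth of known layers): K_A = 94263400 − 3330×33170 = −16192700; K_B = 56730000 − 3330×(286 + 18600) = −6160380.
Balance: K_A = K_B − x×(3330 − 2670), so x = (K_B − K_A)/(3330 − 2670) = 10032300/660 = 15200 m.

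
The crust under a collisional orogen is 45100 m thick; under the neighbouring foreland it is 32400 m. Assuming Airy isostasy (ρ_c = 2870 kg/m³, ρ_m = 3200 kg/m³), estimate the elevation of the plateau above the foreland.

1310 m

Excess crust Δ = 45100 m − 32400 m = 12700 m, split between elevation h and root r with h + r = Δ.
Airy balance ρ_c h = (ρ_m − ρ_c) r gives r = h ρ_c/(ρ_m − ρ_c), so h (1 + ρ_c/(ρ_m − ρ_c)) = Δ, i.e. h = Δ (ρ_m − ρ_c)/ρ_m.
h = 12700 m × 330/3200 = 1310 m.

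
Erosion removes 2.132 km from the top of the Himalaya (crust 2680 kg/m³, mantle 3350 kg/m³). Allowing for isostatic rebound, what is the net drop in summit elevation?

0.426 km

Rebound u = e ρ_c/ρ_m = 2.132 km × 2680/3350 = 1.706 km.
Net surface drop = e − u = 2.132 km − 1.706 km = e (ρ_m − ρ_c)/ρ_m = 0.426 km.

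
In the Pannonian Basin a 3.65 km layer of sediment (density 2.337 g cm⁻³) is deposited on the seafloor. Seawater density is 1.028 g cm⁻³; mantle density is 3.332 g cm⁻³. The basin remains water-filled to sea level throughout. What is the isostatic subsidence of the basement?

2.07 km

Submarine loading: the sediment displaces seawater, and the subsidence is in turn flooded, so s (ρ_m − ρ_w) = t (ρ_sed − ρ_w).
s = 3.65 km × (2.337 − 1.028) / (3.332 − 1.028) = 2.07 km.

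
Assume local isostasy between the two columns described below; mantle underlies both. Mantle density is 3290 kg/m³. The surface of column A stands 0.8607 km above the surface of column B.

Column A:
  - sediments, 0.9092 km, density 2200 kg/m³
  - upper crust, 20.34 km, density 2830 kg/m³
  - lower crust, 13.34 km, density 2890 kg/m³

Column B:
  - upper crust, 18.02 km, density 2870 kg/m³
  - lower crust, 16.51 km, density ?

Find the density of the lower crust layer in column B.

2970 kg/m³

Take the compensation level at the base of the deeper column (depth z_c below the surface of column A) and equate Σ ρ_i t_i down to z_c; mantle fills any gap and the z_c terms cancel.
Column A: 0.9092×2200 + 20.34×2830 + 13.34×2890 + (z_c − 34.5892)×3290
Column B: 0.8607×0 + 18.02×2870 + 16.51×ρ + (z_c − 0.8607 − 34.53)×3290
The z_c×3290 term appears on both sides and cancels. Collect the known terms of each column as K = Σ(ρt)_known − 3290 × (depth of known layers): K_A = 98115.04 − 3290×34.5892 = −15683.428; K_B = 51717.4 − 3290×(0.8607 + 34.53) = −64718.003.
Balance: K_A = K_B + 16.51×ρ, so ρ = (K_A − K_B)/16.51 = 49034.6/16.51 = 2970 kg/m³.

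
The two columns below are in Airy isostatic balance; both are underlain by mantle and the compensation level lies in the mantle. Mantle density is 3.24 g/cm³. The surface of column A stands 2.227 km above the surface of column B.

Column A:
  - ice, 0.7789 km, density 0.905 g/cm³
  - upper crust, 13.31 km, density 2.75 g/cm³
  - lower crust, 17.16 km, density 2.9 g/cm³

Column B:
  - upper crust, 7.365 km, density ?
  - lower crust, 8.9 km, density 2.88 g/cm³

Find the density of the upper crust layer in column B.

2.73 g/cm³

Take the compensation level at the base of the deeper column (depth z_c below the surface of column A) and equate Σ ρ_i t_i down to z_c; mantle fills any gap and the z_c terms cancel.
Column A: 0.7789×0.905 + 13.31×2.75 + 17.16×2.9 + (z_c − 31.2489)×3.24
Column B: 2.227×0 + 7.365×ρ + 8.9×2.88 + (z_c − 2.227 − 16.265)×3.24
The z_c×3.24 term appears on both sides and cancels. Collect the known terms of each column as K = Σ(ρt)_known − 3.24 × (depth of known layers): K_A = 87.0714045 − 3.24×31.2489 = −14.1750315; K_B = 25.632 − 3.24×(2.227 + 16.265) = −34.28208.
Balance: K_A = K_B + 7.365×ρ, so ρ = (K_A − K_B)/7.365 = 20.107/7.365 = 2.73 g/cm³.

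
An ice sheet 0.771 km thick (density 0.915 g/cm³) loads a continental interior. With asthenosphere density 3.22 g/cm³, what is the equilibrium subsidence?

0.219 km

By Archimedes' principle applied to the lithosphere: the ice load ρ_ice t is balanced by mantle displaced below, ρ_m s.
s = t ρ_ice / ρ_m = 0.771 km × 0.915/3.22 = 0.219 km.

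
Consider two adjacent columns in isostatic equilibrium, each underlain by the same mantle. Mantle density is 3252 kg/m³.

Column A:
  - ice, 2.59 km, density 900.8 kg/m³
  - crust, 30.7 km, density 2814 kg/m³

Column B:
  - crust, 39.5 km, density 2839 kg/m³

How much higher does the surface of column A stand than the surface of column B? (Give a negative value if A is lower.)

For any compensation level in the mantle, the mantle terms cancel and isostasy reduces to e = (Σt_A − Σt_B) − (Σ(ρt)_A − Σ(ρt)_B) / ρ_m.
Σt_A = 33.29 km; Σt_B = 39.5 km; Σ(ρt)_A = 88722.872; Σ(ρt)_B = 112140.5 (in km·kg/m³).
e = (33.29 − 39.5) − (88722.872 − 112140.5) / 3252 = 0.991 km.

0.991 km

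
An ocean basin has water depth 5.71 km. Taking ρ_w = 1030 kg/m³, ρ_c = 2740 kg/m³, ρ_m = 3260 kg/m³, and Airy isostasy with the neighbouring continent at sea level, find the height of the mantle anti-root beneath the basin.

18.8 km

Equating mass per unit area of the two columns: replacing crust with seawater at the top is compensated by replacing crust with mantle at the base: d (ρ_c − ρ_w) = a (ρ_m − ρ_c).
a = d (ρ_c − ρ_w)/(ρ_m − ρ_c) = 5.71 km × 1710/520 = 18.8 km.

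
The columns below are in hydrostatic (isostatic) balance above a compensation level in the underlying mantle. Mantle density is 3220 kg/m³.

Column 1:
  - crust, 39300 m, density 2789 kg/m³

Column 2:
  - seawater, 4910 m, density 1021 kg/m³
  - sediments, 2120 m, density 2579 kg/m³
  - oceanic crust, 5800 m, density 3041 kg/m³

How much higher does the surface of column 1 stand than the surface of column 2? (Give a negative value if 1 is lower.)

1160 m

For any compensation level in the mantle, the mantle terms cancel and isostasy reduces to e = (Σt_1 − Σt_2) − (Σ(ρt)_1 − Σ(ρt)_2) / ρ_m.
Σt_1 = 39300 m; Σt_2 = 12830 m; Σ(ρt)_1 = 109607700; Σ(ρt)_2 = 28118390 (in m·kg/m³).
e = (39300 − 12830) − (109607700 − 28118390) / 3220 = 1160 m.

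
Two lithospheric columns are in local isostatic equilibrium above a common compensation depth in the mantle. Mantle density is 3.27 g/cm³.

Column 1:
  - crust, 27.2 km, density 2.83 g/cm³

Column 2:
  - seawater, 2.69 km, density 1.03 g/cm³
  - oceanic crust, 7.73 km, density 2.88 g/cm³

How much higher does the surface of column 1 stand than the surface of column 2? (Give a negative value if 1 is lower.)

0.895 km

For any compensation level in the mantle, the mantle terms cancel and isostasy reduces to e = (Σt_1 − Σt_2) − (Σ(ρt)_1 − Σ(ρt)_2) / ρ_m.
Σt_1 = 27.2 km; Σt_2 = 10.42 km; Σ(ρt)_1 = 76.976; Σ(ρt)_2 = 25.0331 (in km·g/cm³).
e = (27.2 − 10.42) − (76.976 − 25.0331) / 3.27 = 0.895 km.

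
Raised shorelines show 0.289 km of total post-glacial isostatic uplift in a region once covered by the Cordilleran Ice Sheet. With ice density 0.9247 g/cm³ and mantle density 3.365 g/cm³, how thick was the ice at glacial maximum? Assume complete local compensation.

1.05 km

u = t ρ_ice/ρ_m → t = u ρ_m/ρ_ice = 0.289 km × 3.365/0.9247 = 1.05 km.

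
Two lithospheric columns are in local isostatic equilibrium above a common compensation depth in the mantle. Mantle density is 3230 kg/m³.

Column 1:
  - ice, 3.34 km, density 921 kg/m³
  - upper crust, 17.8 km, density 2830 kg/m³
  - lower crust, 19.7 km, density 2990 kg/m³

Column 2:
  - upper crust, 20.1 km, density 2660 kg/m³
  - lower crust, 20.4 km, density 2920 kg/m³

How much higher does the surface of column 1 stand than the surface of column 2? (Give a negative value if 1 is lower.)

For any compensation level in the mantle, the mantle terms cancel and isostasy reduces to e = (Σt_1 − Σt_2) − (Σ(ρt)_1 − Σ(ρt)_2) / ρ_m.
Σt_1 = 40.84 km; Σt_2 = 40.5 km; Σ(ρt)_1 = 112353.14; Σ(ρt)_2 = 113034 (in km·kg/m³).
e = (40.84 − 40.5) − (112353.14 − 113034) / 3230 = 0.551 km.

0.551 km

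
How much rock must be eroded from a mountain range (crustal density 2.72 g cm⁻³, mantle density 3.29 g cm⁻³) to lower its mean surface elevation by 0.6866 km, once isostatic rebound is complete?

Net drop Δ = e − u = e − e ρ_c/ρ_m = e (ρ_m − ρ_c)/ρ_m.
e = Δ ρ_m/(ρ_m − ρ_c) = 0.6866 km × 3.29/0.57 = 3.96 km.

3.96 km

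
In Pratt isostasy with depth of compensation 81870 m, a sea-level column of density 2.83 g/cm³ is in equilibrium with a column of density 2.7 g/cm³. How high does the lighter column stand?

ρ_ref D = ρ (D + h) → h = D (ρ_ref − ρ)/ρ.
h = 81870 m × (2.83 − 2.7)/2.7 = 3940 m.

3940 m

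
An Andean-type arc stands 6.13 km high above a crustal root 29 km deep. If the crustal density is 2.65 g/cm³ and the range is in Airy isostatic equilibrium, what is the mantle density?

3.21 g/cm³

Airy balance: ρ_c h = (ρ_m − ρ_c) r → ρ_m = ρ_c (1 + h/r).
ρ_m = 2.65 × (1 + 6.13 km/29 km) = 3.21 g/cm³.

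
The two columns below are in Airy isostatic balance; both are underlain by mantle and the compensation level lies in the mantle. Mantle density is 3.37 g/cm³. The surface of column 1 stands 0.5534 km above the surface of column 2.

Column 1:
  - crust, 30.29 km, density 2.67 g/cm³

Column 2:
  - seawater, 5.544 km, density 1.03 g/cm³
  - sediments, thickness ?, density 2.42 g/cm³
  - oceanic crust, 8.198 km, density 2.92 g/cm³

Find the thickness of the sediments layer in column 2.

Take the compensation level at the base of the deeper column (depth z_c below the surface of column 1) and equate Σ ρ_i t_i down to z_c; mantle fills any gap and the z_c terms cancel.
Column 1: 30.29×2.67 + (z_c − 30.29)×3.37
Column 2: 0.5534×0 + 5.544×1.03 + x×2.42 + 8.198×2.92 + (z_c − 0.5534 − 13.742 − x)×3.37
The z_c×3.37 term appears on both sides and cancels. Collect the known terms of each column as K = Σ(ρt)_known − 3.37 × (depth of known layers): K_1 = 80.8743 − 3.37×30.29 = −21.203; K_2 = 29.64848 − 3.37×(0.5534 + 13.742) = −18.527018.
Balance: K_1 = K_2 − x×(3.37 − 2.42), so x = (K_2 − K_1)/(3.37 − 2.42) = 2.67598/0.95 = 2.82 km.

2.82 km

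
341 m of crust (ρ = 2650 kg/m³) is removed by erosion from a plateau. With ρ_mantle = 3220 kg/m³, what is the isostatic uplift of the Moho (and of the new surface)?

Unloading: uplift u = e ρ_c/ρ_m = 341 m × 2650/3220 = 281 m.

281 m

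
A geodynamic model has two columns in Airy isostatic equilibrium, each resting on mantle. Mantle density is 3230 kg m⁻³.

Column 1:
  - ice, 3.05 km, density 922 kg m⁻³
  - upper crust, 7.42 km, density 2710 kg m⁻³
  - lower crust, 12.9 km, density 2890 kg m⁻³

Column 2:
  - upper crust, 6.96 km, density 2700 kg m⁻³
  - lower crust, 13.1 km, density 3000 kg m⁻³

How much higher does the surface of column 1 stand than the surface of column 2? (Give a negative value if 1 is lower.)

2.66 km

For any compensation level in the mantle, the mantle terms cancel and isostasy reduces to e = (Σt_1 − Σt_2) − (Σ(ρt)_1 − Σ(ρt)_2) / ρ_m.
Σt_1 = 23.37 km; Σt_2 = 20.06 km; Σ(ρt)_1 = 60201.3; Σ(ρt)_2 = 58092 (in km·kg m⁻³).
e = (23.37 − 20.06) − (60201.3 − 58092) / 3230 = 2.66 km.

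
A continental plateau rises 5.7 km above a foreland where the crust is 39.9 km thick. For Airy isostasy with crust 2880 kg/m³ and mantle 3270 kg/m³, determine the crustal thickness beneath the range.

Root depth r = h ρ_c / (ρ_m − ρ_c) = 5.7 km × 2880 / 390 = 42.09 km.
Total thickness = T + h + r = 39.9 km + 5.7 km + 42.09 km = 87.7 km.

87.7 km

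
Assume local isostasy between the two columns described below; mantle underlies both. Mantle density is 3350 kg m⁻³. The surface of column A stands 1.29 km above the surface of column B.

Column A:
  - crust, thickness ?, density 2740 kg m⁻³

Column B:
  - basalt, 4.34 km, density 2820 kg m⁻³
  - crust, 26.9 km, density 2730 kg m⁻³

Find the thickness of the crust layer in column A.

Take the compensation level at the base of the deeper column (depth z_c below the surface of column A) and equate Σ ρ_i t_i down to z_c; mantle fills any gap and the z_c terms cancel.
Column A: x×2740 + (z_c − 0 − x)×3350
Column B: 1.29×0 + 4.34×2820 + 26.9×2730 + (z_c − 1.29 − 31.24)×3350
The z_c×3350 term appears on both sides and cancels. Collect the known terms of each column as K = Σ(ρt)_known − 3350 × (depth of known layers): K_A = 0 − 3350×0 = 0; K_B = 85675.8 − 3350×(1.29 + 31.24) = −23299.7.
Balance: K_A − x×(3350 − 2740) = K_B, so x = (K_A − K_B)/(3350 − 2740) = 23299.7/610 = 38.2 km.

38.2 km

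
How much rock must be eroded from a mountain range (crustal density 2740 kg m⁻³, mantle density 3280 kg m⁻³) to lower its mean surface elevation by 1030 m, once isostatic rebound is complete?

6260 m

Net drop Δ = e − u = e − e ρ_c/ρ_m = e (ρ_m − ρ_c)/ρ_m.
e = Δ ρ_m/(ρ_m − ρ_c) = 1030 m × 3280/540 = 6260 m.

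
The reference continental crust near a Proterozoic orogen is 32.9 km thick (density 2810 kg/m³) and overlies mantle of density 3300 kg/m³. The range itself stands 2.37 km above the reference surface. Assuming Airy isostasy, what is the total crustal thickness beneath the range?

Root depth r = h ρ_c / (ρ_m − ρ_c) = 2.37 km × 2810 / 490 = 13.59 km.
Total thickness = T + h + r = 32.9 km + 2.37 km + 13.59 km = 48.9 km.

48.9 km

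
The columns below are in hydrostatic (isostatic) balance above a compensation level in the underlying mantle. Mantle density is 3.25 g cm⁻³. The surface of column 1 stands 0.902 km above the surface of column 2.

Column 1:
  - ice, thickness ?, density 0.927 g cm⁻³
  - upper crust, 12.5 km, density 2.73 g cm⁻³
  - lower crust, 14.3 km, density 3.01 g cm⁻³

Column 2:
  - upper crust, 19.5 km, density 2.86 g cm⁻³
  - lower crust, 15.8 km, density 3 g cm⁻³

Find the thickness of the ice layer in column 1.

1.96 km

Take the compensation level at the base of the deeper column (depth z_c below the surface of column 1) and equate Σ ρ_i t_i down to z_c; mantle fills any gap and the z_c terms cancel.
Column 1: x×0.927 + 12.5×2.73 + 14.3×3.01 + (z_c − 26.8 − x)×3.25
Column 2: 0.902×0 + 19.5×2.86 + 15.8×3 + (z_c − 0.902 − 35.3)×3.25
The z_c×3.25 term appears on both sides and cancels. Collect the known terms of each column as K = Σ(ρt)_known − 3.25 × (depth of known layers): K_1 = 77.168 − 3.25×26.8 = −9.932; K_2 = 103.17 − 3.25×(0.902 + 35.3) = −14.4865.
Balance: K_1 − x×(3.25 − 0.927) = K_2, so x = (K_1 − K_2)/(3.25 − 0.927) = 4.5545/2.323 = 1.96 km.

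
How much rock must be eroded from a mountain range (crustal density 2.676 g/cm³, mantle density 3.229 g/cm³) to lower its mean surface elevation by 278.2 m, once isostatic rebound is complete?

Net drop Δ = e − u = e − e ρ_c/ρ_m = e (ρ_m − ρ_c)/ρ_m.
e = Δ ρ_m/(ρ_m − ρ_c) = 278.2 m × 3.229/0.553 = 1620 m.

1620 m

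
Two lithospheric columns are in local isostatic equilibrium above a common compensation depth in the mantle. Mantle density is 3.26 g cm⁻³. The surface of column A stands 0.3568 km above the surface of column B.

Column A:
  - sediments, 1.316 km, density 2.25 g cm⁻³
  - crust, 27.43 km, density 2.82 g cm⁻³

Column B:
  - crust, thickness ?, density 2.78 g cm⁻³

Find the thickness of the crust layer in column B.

25.5 km

Take the compensation level at the base of the deeper column (depth z_c below the surface of column A) and equate Σ ρ_i t_i down to z_c; mantle fills any gap and the z_c terms cancel.
Column A: 1.316×2.25 + 27.43×2.82 + (z_c − 28.746)×3.26
Column B: 0.3568×0 + x×2.78 + (z_c − 0.3568 − 0 − x)×3.26
The z_c×3.26 term appears on both sides and cancels. Collect the known terms of each column as K = Σ(ρt)_known − 3.26 × (depth of known layers): K_A = 80.3136 − 3.26×28.746 = −13.39836; K_B = 0 − 3.26×(0.3568 + 0) = −1.163168.
Balance: K_A = K_B − x×(3.26 − 2.78), so x = (K_B − K_A)/(3.26 − 2.78) = 12.2352/0.48 = 25.5 km.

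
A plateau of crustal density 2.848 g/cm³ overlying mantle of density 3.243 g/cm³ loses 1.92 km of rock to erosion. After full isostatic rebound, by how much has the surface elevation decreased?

Rebound u = e ρ_c/ρ_m = 1.92 km × 2.848/3.243 = 1.686 km.
Net surface drop = e − u = 1.92 km − 1.686 km = e (ρ_m − ρ_c)/ρ_m = 0.234 km.

0.234 km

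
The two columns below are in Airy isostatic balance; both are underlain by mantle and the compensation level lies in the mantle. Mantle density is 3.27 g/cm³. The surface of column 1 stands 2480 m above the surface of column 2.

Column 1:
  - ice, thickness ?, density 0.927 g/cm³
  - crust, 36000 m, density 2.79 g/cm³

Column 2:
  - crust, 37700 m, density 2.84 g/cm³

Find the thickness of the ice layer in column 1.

3000 m

Take the compensation level at the base of the deeper column (depth z_c below the surface of column 1) and equate Σ ρ_i t_i down to z_c; mantle fills any gap and the z_c terms cancel.
Column 1: x×0.927 + 36000×2.79 + (z_c − 36000 − x)×3.27
Column 2: 2480×0 + 37700×2.84 + (z_c − 2480 − 37700)×3.27
The z_c×3.27 term appears on both sides and cancels. Collect the known terms of each column as K = Σ(ρt)_known − 3.27 × (depth of known layers): K_1 = 100440 − 3.27×36000 = −17280; K_2 = 107068 − 3.27×(2480 + 37700) = −24320.6.
Balance: K_1 − x×(3.27 − 0.927) = K_2, so x = (K_1 − K_2)/(3.27 − 0.927) = 7040.6/2.343 = 3000 m.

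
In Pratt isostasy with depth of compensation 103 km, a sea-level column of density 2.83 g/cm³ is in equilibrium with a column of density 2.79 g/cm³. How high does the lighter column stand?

ρ_ref D = ρ (D + h) → h = D (ρ_ref − ρ)/ρ.
h = 103 km × (2.83 − 2.79)/2.79 = 1.48 km.

1.48 km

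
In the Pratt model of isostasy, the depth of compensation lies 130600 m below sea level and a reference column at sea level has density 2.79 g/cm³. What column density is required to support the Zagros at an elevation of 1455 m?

Pratt balance: ρ_ref D = ρ (D + h).
ρ = ρ_ref D/(D + h) = 2.79 × 130600 m/(130600 m + 1455 m) = 2.76 g/cm³.

2.76 g/cm³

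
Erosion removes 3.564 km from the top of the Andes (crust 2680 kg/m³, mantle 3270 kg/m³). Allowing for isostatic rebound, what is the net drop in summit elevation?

0.643 km

Rebound u = e ρ_c/ρ_m = 3.564 km × 2680/3270 = 2.921 km.
Net surface drop = e − u = 3.564 km − 2.921 km = e (ρ_m − ρ_c)/ρ_m = 0.643 km.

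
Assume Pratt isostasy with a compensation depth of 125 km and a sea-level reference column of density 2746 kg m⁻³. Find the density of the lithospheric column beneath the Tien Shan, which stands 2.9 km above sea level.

2680 kg m⁻³

Pratt balance: ρ_ref D = ρ (D + h).
ρ = ρ_ref D/(D + h) = 2746 × 125 km/(125 km + 2.9 km) = 2680 kg m⁻³.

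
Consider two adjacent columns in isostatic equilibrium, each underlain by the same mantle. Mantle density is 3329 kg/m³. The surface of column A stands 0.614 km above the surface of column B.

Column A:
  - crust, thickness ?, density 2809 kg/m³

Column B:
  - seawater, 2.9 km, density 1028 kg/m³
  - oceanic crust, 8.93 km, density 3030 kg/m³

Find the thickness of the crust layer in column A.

21.9 km

Take the compensation level at the base of the deeper column (depth z_c below the surface of column A) and equate Σ ρ_i t_i down to z_c; mantle fills any gap and the z_c terms cancel.
Column A: x×2809 + (z_c − 0 − x)×3329
Column B: 0.614×0 + 2.9×1028 + 8.93×3030 + (z_c − 0.614 − 11.83)×3329
The z_c×3329 term appears on both sides and cancels. Collect the known terms of each column as K = Σ(ρt)_known − 3329 × (depth of known layers): K_A = 0 − 3329×0 = 0; K_B = 30039.1 − 3329×(0.614 + 11.83) = −11386.976.
Balance: K_A − x×(3329 − 2809) = K_B, so x = (K_A − K_B)/(3329 − 2809) = 11387/520 = 21.9 km.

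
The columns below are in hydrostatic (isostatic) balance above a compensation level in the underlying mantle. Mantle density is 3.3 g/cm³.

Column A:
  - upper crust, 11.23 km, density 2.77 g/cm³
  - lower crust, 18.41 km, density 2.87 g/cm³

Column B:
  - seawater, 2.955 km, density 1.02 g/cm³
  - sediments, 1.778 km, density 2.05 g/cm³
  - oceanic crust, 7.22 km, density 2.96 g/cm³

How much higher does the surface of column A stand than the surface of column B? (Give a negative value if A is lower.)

For any compensation level in the mantle, the mantle terms cancel and isostasy reduces to e = (Σt_A − Σt_B) − (Σ(ρt)_A − Σ(ρt)_B) / ρ_m.
Σt_A = 29.64 km; Σt_B = 11.953 km; Σ(ρt)_A = 83.9438; Σ(ρt)_B = 28.0302 (in km·g/cm³).
e = (29.64 − 11.953) − (83.9438 − 28.0302) / 3.3 = 0.743 km.

0.743 km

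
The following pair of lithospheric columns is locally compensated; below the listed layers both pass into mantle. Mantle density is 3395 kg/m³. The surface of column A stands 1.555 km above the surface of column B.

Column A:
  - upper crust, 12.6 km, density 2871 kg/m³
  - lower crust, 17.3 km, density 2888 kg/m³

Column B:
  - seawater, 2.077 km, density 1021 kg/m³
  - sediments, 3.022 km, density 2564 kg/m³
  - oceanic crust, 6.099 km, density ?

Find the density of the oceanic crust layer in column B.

2960 kg/m³

Take the compensation level at the base of the deeper column (depth z_c below the surface of column A) and equate Σ ρ_i t_i down to z_c; mantle fills any gap and the z_c terms cancel.
Column A: 12.6×2871 + 17.3×2888 + (z_c − 29.9)×3395
Column B: 1.555×0 + 2.077×1021 + 3.022×2564 + 6.099×ρ + (z_c − 1.555 − 11.198)×3395
The z_c×3395 term appears on both sides and cancels. Collect the known terms of each column as K = Σ(ρt)_known − 3395 × (depth of known layers): K_A = 86137 − 3395×29.9 = −15373.5; K_B = 9869.025 − 3395×(1.555 + 11.198) = −33427.41.
Balance: K_A = K_B + 6.099×ρ, so ρ = (K_A − K_B)/6.099 = 18053.9/6.099 = 2960 kg/m³.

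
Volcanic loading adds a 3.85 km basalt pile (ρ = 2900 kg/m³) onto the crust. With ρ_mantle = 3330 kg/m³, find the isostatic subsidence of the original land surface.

3.35 km

Subaerial loading: s = t ρ_load / ρ_m.
s = 3.85 km × 2900/3330 = 3.35 km.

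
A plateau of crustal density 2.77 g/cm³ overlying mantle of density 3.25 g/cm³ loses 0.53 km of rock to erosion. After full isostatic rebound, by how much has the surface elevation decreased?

0.0783 km

Rebound u = e ρ_c/ρ_m = 0.53 km × 2.77/3.25 = 0.4517 km.
Net surface drop = e − u = 0.53 km − 0.4517 km = e (ρ_m − ρ_c)/ρ_m = 0.0783 km.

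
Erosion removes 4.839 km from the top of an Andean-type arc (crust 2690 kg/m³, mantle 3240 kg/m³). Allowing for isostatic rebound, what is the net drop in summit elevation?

0.821 km

Rebound u = e ρ_c/ρ_m = 4.839 km × 2690/3240 = 4.018 km.
Net surface drop = e − u = 4.839 km − 4.018 km = e (ρ_m − ρ_c)/ρ_m = 0.821 km.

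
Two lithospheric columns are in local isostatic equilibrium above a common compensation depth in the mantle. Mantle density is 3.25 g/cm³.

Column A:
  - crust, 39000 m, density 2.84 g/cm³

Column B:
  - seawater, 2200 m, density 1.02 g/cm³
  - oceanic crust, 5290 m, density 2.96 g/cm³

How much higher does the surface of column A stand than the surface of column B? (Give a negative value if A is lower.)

2940 m

For any compensation level in the mantle, the mantle terms cancel and isostasy reduces to e = (Σt_A − Σt_B) − (Σ(ρt)_A − Σ(ρt)_B) / ρ_m.
Σt_A = 39000 m; Σt_B = 7490 m; Σ(ρt)_A = 110760; Σ(ρt)_B = 17902.4 (in m·g/cm³).
e = (39000 − 7490) − (110760 − 17902.4) / 3.25 = 2940 m.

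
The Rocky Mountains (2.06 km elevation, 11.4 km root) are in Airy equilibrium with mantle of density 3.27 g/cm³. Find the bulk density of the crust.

ρ_c h = (ρ_m − ρ_c) r → ρ_c (h + r) = ρ_m r → ρ_c = ρ_m r / (h + r).
ρ_c = 3.27 × 11.4 km / (2.06 km + 11.4 km) = 2.77 g/cm³.

2.77 g/cm³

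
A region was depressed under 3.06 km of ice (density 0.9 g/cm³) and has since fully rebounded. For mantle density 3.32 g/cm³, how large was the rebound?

0.83 km

Removing the load lets mantle flow back in; uplift u satisfies ρ_ice t = ρ_m u.
u = t ρ_ice/ρ_m = 3.06 km × 0.9/3.32 = 0.83 km.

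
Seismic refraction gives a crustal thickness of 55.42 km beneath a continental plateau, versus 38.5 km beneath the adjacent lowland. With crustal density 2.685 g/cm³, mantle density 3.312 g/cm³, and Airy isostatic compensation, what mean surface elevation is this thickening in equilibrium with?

Excess crust Δ = 55.42 km − 38.5 km = 16.92 km, split between elevation h and root r with h + r = Δ.
Airy balance ρ_c h = (ρ_m − ρ_c) r gives r = h ρ_c/(ρ_m − ρ_c), so h (1 + ρ_c/(ρ_m − ρ_c)) = Δ, i.e. h = Δ (ρ_m − ρ_c)/ρ_m.
h = 16.92 km × 0.627/3.312 = 3.2 km.

3.2 km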